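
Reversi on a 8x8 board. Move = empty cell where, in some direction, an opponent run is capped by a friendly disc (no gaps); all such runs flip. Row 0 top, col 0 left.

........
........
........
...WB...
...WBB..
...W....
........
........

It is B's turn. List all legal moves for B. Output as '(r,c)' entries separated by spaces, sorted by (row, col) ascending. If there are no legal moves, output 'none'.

(2,2): flips 1 -> legal
(2,3): no bracket -> illegal
(2,4): no bracket -> illegal
(3,2): flips 1 -> legal
(4,2): flips 1 -> legal
(5,2): flips 1 -> legal
(5,4): no bracket -> illegal
(6,2): flips 1 -> legal
(6,3): no bracket -> illegal
(6,4): no bracket -> illegal

Answer: (2,2) (3,2) (4,2) (5,2) (6,2)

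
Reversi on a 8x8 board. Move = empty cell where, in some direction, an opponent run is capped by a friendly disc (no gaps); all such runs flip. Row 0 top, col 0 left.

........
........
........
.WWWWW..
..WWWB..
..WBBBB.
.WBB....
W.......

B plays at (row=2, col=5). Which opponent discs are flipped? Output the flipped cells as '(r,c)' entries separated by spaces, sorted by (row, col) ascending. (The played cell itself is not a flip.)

Dir NW: first cell '.' (not opp) -> no flip
Dir N: first cell '.' (not opp) -> no flip
Dir NE: first cell '.' (not opp) -> no flip
Dir W: first cell '.' (not opp) -> no flip
Dir E: first cell '.' (not opp) -> no flip
Dir SW: opp run (3,4) (4,3) (5,2) (6,1) (7,0), next=edge -> no flip
Dir S: opp run (3,5) capped by B -> flip
Dir SE: first cell '.' (not opp) -> no flip

Answer: (3,5)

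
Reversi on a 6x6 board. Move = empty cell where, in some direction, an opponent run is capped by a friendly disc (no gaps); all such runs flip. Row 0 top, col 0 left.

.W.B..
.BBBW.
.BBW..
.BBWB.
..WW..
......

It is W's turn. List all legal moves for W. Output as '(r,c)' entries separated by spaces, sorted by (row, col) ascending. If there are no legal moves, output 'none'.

(0,0): flips 2 -> legal
(0,2): flips 3 -> legal
(0,4): no bracket -> illegal
(1,0): flips 5 -> legal
(2,0): flips 3 -> legal
(2,4): no bracket -> illegal
(2,5): flips 1 -> legal
(3,0): flips 2 -> legal
(3,5): flips 1 -> legal
(4,0): no bracket -> illegal
(4,1): flips 4 -> legal
(4,4): no bracket -> illegal
(4,5): flips 1 -> legal

Answer: (0,0) (0,2) (1,0) (2,0) (2,5) (3,0) (3,5) (4,1) (4,5)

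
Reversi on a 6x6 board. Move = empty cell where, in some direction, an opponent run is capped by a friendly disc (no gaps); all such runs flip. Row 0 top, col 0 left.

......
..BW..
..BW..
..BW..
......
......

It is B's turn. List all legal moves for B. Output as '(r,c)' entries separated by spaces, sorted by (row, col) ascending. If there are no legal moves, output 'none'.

(0,2): no bracket -> illegal
(0,3): no bracket -> illegal
(0,4): flips 1 -> legal
(1,4): flips 2 -> legal
(2,4): flips 1 -> legal
(3,4): flips 2 -> legal
(4,2): no bracket -> illegal
(4,3): no bracket -> illegal
(4,4): flips 1 -> legal

Answer: (0,4) (1,4) (2,4) (3,4) (4,4)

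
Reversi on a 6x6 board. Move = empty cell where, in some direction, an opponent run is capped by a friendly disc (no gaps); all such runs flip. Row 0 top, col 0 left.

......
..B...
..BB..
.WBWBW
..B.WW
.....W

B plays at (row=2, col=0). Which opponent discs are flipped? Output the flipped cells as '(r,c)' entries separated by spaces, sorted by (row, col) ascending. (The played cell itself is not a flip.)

Answer: (3,1)

Derivation:
Dir NW: edge -> no flip
Dir N: first cell '.' (not opp) -> no flip
Dir NE: first cell '.' (not opp) -> no flip
Dir W: edge -> no flip
Dir E: first cell '.' (not opp) -> no flip
Dir SW: edge -> no flip
Dir S: first cell '.' (not opp) -> no flip
Dir SE: opp run (3,1) capped by B -> flip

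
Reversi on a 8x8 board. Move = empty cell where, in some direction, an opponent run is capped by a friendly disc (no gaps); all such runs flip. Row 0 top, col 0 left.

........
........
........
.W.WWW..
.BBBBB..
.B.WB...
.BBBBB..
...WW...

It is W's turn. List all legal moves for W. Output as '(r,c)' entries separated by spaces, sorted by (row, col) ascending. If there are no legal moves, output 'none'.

(3,0): no bracket -> illegal
(3,2): no bracket -> illegal
(3,6): no bracket -> illegal
(4,0): flips 2 -> legal
(4,6): no bracket -> illegal
(5,0): no bracket -> illegal
(5,2): flips 2 -> legal
(5,5): flips 4 -> legal
(5,6): flips 2 -> legal
(6,0): flips 2 -> legal
(6,6): no bracket -> illegal
(7,0): no bracket -> illegal
(7,1): flips 4 -> legal
(7,2): no bracket -> illegal
(7,5): flips 1 -> legal
(7,6): no bracket -> illegal

Answer: (4,0) (5,2) (5,5) (5,6) (6,0) (7,1) (7,5)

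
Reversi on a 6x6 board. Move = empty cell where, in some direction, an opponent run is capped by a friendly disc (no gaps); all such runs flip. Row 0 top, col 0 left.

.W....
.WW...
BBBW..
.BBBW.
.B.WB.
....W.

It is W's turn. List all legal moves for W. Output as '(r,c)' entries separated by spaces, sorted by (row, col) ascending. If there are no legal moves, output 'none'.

Answer: (1,0) (3,0) (4,2) (4,5) (5,0) (5,1) (5,5)

Derivation:
(1,0): flips 2 -> legal
(1,3): no bracket -> illegal
(2,4): no bracket -> illegal
(3,0): flips 4 -> legal
(3,5): no bracket -> illegal
(4,0): no bracket -> illegal
(4,2): flips 2 -> legal
(4,5): flips 1 -> legal
(5,0): flips 2 -> legal
(5,1): flips 3 -> legal
(5,2): no bracket -> illegal
(5,3): no bracket -> illegal
(5,5): flips 3 -> legal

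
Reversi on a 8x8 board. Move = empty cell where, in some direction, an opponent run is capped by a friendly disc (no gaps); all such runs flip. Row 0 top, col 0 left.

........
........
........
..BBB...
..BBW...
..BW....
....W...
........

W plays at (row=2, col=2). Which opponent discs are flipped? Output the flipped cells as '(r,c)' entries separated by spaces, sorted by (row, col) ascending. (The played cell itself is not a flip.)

Dir NW: first cell '.' (not opp) -> no flip
Dir N: first cell '.' (not opp) -> no flip
Dir NE: first cell '.' (not opp) -> no flip
Dir W: first cell '.' (not opp) -> no flip
Dir E: first cell '.' (not opp) -> no flip
Dir SW: first cell '.' (not opp) -> no flip
Dir S: opp run (3,2) (4,2) (5,2), next='.' -> no flip
Dir SE: opp run (3,3) capped by W -> flip

Answer: (3,3)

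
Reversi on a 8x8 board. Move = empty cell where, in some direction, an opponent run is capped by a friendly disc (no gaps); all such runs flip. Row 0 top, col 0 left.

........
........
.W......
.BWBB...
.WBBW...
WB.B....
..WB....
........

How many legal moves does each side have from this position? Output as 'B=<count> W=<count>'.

Answer: B=11 W=9

Derivation:
-- B to move --
(1,0): flips 2 -> legal
(1,1): flips 1 -> legal
(1,2): no bracket -> illegal
(2,0): no bracket -> illegal
(2,2): flips 1 -> legal
(2,3): no bracket -> illegal
(3,0): no bracket -> illegal
(3,5): flips 1 -> legal
(4,0): flips 1 -> legal
(4,5): flips 1 -> legal
(5,2): no bracket -> illegal
(5,4): flips 1 -> legal
(5,5): flips 1 -> legal
(6,0): no bracket -> illegal
(6,1): flips 1 -> legal
(7,1): flips 1 -> legal
(7,2): no bracket -> illegal
(7,3): flips 1 -> legal
B mobility = 11
-- W to move --
(2,0): no bracket -> illegal
(2,2): flips 1 -> legal
(2,3): no bracket -> illegal
(2,4): flips 1 -> legal
(2,5): no bracket -> illegal
(3,0): flips 1 -> legal
(3,5): flips 2 -> legal
(4,0): flips 1 -> legal
(4,5): no bracket -> illegal
(5,2): flips 2 -> legal
(5,4): flips 1 -> legal
(6,0): no bracket -> illegal
(6,1): flips 1 -> legal
(6,4): flips 1 -> legal
(7,2): no bracket -> illegal
(7,3): no bracket -> illegal
(7,4): no bracket -> illegal
W mobility = 9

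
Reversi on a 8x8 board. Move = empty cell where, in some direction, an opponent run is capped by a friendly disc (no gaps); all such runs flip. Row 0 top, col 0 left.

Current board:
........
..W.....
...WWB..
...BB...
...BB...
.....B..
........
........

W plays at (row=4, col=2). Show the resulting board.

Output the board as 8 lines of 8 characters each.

Place W at (4,2); scan 8 dirs for brackets.
Dir NW: first cell '.' (not opp) -> no flip
Dir N: first cell '.' (not opp) -> no flip
Dir NE: opp run (3,3) capped by W -> flip
Dir W: first cell '.' (not opp) -> no flip
Dir E: opp run (4,3) (4,4), next='.' -> no flip
Dir SW: first cell '.' (not opp) -> no flip
Dir S: first cell '.' (not opp) -> no flip
Dir SE: first cell '.' (not opp) -> no flip
All flips: (3,3)

Answer: ........
..W.....
...WWB..
...WB...
..WBB...
.....B..
........
........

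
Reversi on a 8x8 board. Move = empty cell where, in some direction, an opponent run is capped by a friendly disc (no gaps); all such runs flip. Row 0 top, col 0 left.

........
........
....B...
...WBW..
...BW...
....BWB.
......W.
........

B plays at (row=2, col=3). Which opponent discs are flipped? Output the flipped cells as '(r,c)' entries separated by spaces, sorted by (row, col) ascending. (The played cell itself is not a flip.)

Dir NW: first cell '.' (not opp) -> no flip
Dir N: first cell '.' (not opp) -> no flip
Dir NE: first cell '.' (not opp) -> no flip
Dir W: first cell '.' (not opp) -> no flip
Dir E: first cell 'B' (not opp) -> no flip
Dir SW: first cell '.' (not opp) -> no flip
Dir S: opp run (3,3) capped by B -> flip
Dir SE: first cell 'B' (not opp) -> no flip

Answer: (3,3)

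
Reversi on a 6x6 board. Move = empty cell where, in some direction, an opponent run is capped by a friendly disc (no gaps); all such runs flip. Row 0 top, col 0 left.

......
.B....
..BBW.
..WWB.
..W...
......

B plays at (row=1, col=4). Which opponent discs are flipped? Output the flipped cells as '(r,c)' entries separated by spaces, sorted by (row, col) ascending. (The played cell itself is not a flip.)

Answer: (2,4)

Derivation:
Dir NW: first cell '.' (not opp) -> no flip
Dir N: first cell '.' (not opp) -> no flip
Dir NE: first cell '.' (not opp) -> no flip
Dir W: first cell '.' (not opp) -> no flip
Dir E: first cell '.' (not opp) -> no flip
Dir SW: first cell 'B' (not opp) -> no flip
Dir S: opp run (2,4) capped by B -> flip
Dir SE: first cell '.' (not opp) -> no flip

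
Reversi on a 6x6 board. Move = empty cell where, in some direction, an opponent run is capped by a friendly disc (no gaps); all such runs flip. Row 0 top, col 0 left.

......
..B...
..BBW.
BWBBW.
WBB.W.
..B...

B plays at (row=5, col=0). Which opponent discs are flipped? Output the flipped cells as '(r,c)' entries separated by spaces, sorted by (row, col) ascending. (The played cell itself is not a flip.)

Dir NW: edge -> no flip
Dir N: opp run (4,0) capped by B -> flip
Dir NE: first cell 'B' (not opp) -> no flip
Dir W: edge -> no flip
Dir E: first cell '.' (not opp) -> no flip
Dir SW: edge -> no flip
Dir S: edge -> no flip
Dir SE: edge -> no flip

Answer: (4,0)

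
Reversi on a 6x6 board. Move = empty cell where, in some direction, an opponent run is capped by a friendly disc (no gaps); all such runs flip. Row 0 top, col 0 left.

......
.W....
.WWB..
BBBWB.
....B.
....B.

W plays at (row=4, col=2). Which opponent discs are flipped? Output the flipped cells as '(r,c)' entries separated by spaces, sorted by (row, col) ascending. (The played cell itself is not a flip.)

Answer: (3,2)

Derivation:
Dir NW: opp run (3,1), next='.' -> no flip
Dir N: opp run (3,2) capped by W -> flip
Dir NE: first cell 'W' (not opp) -> no flip
Dir W: first cell '.' (not opp) -> no flip
Dir E: first cell '.' (not opp) -> no flip
Dir SW: first cell '.' (not opp) -> no flip
Dir S: first cell '.' (not opp) -> no flip
Dir SE: first cell '.' (not opp) -> no flip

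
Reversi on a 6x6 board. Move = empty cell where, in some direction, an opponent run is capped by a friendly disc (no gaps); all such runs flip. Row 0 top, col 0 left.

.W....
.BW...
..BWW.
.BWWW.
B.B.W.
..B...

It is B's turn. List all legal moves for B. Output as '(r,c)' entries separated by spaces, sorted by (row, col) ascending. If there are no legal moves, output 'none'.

Answer: (0,2) (1,3) (1,5) (2,5) (3,5) (5,5)

Derivation:
(0,0): no bracket -> illegal
(0,2): flips 1 -> legal
(0,3): no bracket -> illegal
(1,0): no bracket -> illegal
(1,3): flips 1 -> legal
(1,4): no bracket -> illegal
(1,5): flips 2 -> legal
(2,1): no bracket -> illegal
(2,5): flips 2 -> legal
(3,5): flips 3 -> legal
(4,1): no bracket -> illegal
(4,3): no bracket -> illegal
(4,5): no bracket -> illegal
(5,3): no bracket -> illegal
(5,4): no bracket -> illegal
(5,5): flips 2 -> legal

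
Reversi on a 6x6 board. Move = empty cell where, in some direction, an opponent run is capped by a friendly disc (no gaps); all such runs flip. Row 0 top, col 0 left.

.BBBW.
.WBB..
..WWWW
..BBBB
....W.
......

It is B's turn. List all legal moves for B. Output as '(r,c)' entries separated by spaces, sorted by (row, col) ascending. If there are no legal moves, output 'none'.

(0,0): flips 2 -> legal
(0,5): flips 1 -> legal
(1,0): flips 1 -> legal
(1,4): flips 2 -> legal
(1,5): flips 2 -> legal
(2,0): flips 1 -> legal
(2,1): flips 1 -> legal
(3,1): flips 1 -> legal
(4,3): no bracket -> illegal
(4,5): no bracket -> illegal
(5,3): flips 1 -> legal
(5,4): flips 1 -> legal
(5,5): flips 1 -> legal

Answer: (0,0) (0,5) (1,0) (1,4) (1,5) (2,0) (2,1) (3,1) (5,3) (5,4) (5,5)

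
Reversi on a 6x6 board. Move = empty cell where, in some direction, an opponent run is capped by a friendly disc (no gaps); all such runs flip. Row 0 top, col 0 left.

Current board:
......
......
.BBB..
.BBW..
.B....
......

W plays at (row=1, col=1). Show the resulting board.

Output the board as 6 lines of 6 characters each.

Place W at (1,1); scan 8 dirs for brackets.
Dir NW: first cell '.' (not opp) -> no flip
Dir N: first cell '.' (not opp) -> no flip
Dir NE: first cell '.' (not opp) -> no flip
Dir W: first cell '.' (not opp) -> no flip
Dir E: first cell '.' (not opp) -> no flip
Dir SW: first cell '.' (not opp) -> no flip
Dir S: opp run (2,1) (3,1) (4,1), next='.' -> no flip
Dir SE: opp run (2,2) capped by W -> flip
All flips: (2,2)

Answer: ......
.W....
.BWB..
.BBW..
.B....
......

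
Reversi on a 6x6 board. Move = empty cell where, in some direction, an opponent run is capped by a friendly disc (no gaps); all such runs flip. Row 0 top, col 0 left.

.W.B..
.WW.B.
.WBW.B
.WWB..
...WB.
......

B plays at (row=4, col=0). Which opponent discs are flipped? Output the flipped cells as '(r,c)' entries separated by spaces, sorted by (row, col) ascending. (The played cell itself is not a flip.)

Answer: (3,1)

Derivation:
Dir NW: edge -> no flip
Dir N: first cell '.' (not opp) -> no flip
Dir NE: opp run (3,1) capped by B -> flip
Dir W: edge -> no flip
Dir E: first cell '.' (not opp) -> no flip
Dir SW: edge -> no flip
Dir S: first cell '.' (not opp) -> no flip
Dir SE: first cell '.' (not opp) -> no flip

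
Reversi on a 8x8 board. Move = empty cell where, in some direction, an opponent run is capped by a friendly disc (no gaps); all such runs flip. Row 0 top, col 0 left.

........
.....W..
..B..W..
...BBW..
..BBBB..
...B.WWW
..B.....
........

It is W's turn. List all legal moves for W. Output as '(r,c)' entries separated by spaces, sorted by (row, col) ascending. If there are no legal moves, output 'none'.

(1,1): flips 3 -> legal
(1,2): no bracket -> illegal
(1,3): no bracket -> illegal
(2,1): no bracket -> illegal
(2,3): flips 2 -> legal
(2,4): no bracket -> illegal
(3,1): no bracket -> illegal
(3,2): flips 2 -> legal
(3,6): no bracket -> illegal
(4,1): no bracket -> illegal
(4,6): no bracket -> illegal
(5,1): no bracket -> illegal
(5,2): flips 2 -> legal
(5,4): no bracket -> illegal
(6,1): no bracket -> illegal
(6,3): no bracket -> illegal
(6,4): no bracket -> illegal
(7,1): flips 3 -> legal
(7,2): no bracket -> illegal
(7,3): no bracket -> illegal

Answer: (1,1) (2,3) (3,2) (5,2) (7,1)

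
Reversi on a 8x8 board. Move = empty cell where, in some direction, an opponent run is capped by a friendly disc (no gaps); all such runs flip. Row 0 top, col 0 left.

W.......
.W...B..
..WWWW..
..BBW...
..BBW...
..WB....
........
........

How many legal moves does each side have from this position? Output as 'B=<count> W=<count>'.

-- B to move --
(0,1): no bracket -> illegal
(0,2): no bracket -> illegal
(1,0): no bracket -> illegal
(1,2): flips 1 -> legal
(1,3): flips 1 -> legal
(1,4): flips 1 -> legal
(1,6): flips 2 -> legal
(2,0): no bracket -> illegal
(2,1): no bracket -> illegal
(2,6): no bracket -> illegal
(3,1): no bracket -> illegal
(3,5): flips 3 -> legal
(3,6): no bracket -> illegal
(4,1): no bracket -> illegal
(4,5): flips 1 -> legal
(5,1): flips 1 -> legal
(5,4): no bracket -> illegal
(5,5): flips 1 -> legal
(6,1): flips 1 -> legal
(6,2): flips 1 -> legal
(6,3): no bracket -> illegal
B mobility = 10
-- W to move --
(0,4): no bracket -> illegal
(0,5): flips 1 -> legal
(0,6): flips 1 -> legal
(1,4): no bracket -> illegal
(1,6): no bracket -> illegal
(2,1): no bracket -> illegal
(2,6): no bracket -> illegal
(3,1): flips 2 -> legal
(4,1): flips 3 -> legal
(5,1): flips 2 -> legal
(5,4): flips 1 -> legal
(6,2): flips 1 -> legal
(6,3): flips 3 -> legal
(6,4): no bracket -> illegal
W mobility = 8

Answer: B=10 W=8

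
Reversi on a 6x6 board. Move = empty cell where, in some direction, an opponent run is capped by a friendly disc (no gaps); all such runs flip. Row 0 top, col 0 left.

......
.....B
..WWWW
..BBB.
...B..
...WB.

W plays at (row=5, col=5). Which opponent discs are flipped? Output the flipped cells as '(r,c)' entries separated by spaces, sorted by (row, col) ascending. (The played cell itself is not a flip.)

Answer: (5,4)

Derivation:
Dir NW: first cell '.' (not opp) -> no flip
Dir N: first cell '.' (not opp) -> no flip
Dir NE: edge -> no flip
Dir W: opp run (5,4) capped by W -> flip
Dir E: edge -> no flip
Dir SW: edge -> no flip
Dir S: edge -> no flip
Dir SE: edge -> no flip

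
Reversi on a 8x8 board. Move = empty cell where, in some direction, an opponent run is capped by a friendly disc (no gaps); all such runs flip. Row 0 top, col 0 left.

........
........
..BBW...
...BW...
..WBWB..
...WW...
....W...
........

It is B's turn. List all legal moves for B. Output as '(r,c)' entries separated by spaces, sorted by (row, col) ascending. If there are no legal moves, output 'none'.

Answer: (1,5) (2,5) (3,5) (4,1) (5,1) (5,5) (6,3) (6,5)

Derivation:
(1,3): no bracket -> illegal
(1,4): no bracket -> illegal
(1,5): flips 1 -> legal
(2,5): flips 2 -> legal
(3,1): no bracket -> illegal
(3,2): no bracket -> illegal
(3,5): flips 1 -> legal
(4,1): flips 1 -> legal
(5,1): flips 1 -> legal
(5,2): no bracket -> illegal
(5,5): flips 1 -> legal
(6,2): no bracket -> illegal
(6,3): flips 2 -> legal
(6,5): flips 1 -> legal
(7,3): no bracket -> illegal
(7,4): no bracket -> illegal
(7,5): no bracket -> illegal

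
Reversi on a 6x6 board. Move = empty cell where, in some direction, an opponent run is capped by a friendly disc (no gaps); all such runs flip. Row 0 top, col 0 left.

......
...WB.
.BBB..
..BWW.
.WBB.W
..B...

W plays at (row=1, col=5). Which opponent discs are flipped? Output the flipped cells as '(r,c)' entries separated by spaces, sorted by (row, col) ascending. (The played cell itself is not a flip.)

Dir NW: first cell '.' (not opp) -> no flip
Dir N: first cell '.' (not opp) -> no flip
Dir NE: edge -> no flip
Dir W: opp run (1,4) capped by W -> flip
Dir E: edge -> no flip
Dir SW: first cell '.' (not opp) -> no flip
Dir S: first cell '.' (not opp) -> no flip
Dir SE: edge -> no flip

Answer: (1,4)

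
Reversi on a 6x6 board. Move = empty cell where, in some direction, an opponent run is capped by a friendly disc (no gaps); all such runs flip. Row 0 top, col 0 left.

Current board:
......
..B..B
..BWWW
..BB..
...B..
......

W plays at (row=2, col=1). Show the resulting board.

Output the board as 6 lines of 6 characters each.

Answer: ......
..B..B
.WWWWW
..BB..
...B..
......

Derivation:
Place W at (2,1); scan 8 dirs for brackets.
Dir NW: first cell '.' (not opp) -> no flip
Dir N: first cell '.' (not opp) -> no flip
Dir NE: opp run (1,2), next='.' -> no flip
Dir W: first cell '.' (not opp) -> no flip
Dir E: opp run (2,2) capped by W -> flip
Dir SW: first cell '.' (not opp) -> no flip
Dir S: first cell '.' (not opp) -> no flip
Dir SE: opp run (3,2) (4,3), next='.' -> no flip
All flips: (2,2)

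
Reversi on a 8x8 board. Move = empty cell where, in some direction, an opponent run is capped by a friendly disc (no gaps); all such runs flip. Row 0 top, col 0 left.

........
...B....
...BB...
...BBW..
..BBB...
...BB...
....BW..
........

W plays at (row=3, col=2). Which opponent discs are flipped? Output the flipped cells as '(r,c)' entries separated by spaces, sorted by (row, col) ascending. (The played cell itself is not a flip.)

Dir NW: first cell '.' (not opp) -> no flip
Dir N: first cell '.' (not opp) -> no flip
Dir NE: opp run (2,3), next='.' -> no flip
Dir W: first cell '.' (not opp) -> no flip
Dir E: opp run (3,3) (3,4) capped by W -> flip
Dir SW: first cell '.' (not opp) -> no flip
Dir S: opp run (4,2), next='.' -> no flip
Dir SE: opp run (4,3) (5,4) capped by W -> flip

Answer: (3,3) (3,4) (4,3) (5,4)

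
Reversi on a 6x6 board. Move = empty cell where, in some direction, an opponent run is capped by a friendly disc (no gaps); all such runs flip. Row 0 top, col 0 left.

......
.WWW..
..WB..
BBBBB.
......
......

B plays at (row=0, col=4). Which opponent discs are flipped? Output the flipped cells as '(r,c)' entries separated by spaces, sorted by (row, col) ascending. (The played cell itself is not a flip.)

Answer: (1,3) (2,2)

Derivation:
Dir NW: edge -> no flip
Dir N: edge -> no flip
Dir NE: edge -> no flip
Dir W: first cell '.' (not opp) -> no flip
Dir E: first cell '.' (not opp) -> no flip
Dir SW: opp run (1,3) (2,2) capped by B -> flip
Dir S: first cell '.' (not opp) -> no flip
Dir SE: first cell '.' (not opp) -> no flip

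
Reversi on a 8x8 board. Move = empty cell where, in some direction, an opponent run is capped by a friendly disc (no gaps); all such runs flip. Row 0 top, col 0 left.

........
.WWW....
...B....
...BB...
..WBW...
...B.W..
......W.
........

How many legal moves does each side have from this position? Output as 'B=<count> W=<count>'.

Answer: B=9 W=6

Derivation:
-- B to move --
(0,0): no bracket -> illegal
(0,1): flips 1 -> legal
(0,2): no bracket -> illegal
(0,3): flips 1 -> legal
(0,4): no bracket -> illegal
(1,0): no bracket -> illegal
(1,4): no bracket -> illegal
(2,0): no bracket -> illegal
(2,1): no bracket -> illegal
(2,2): no bracket -> illegal
(2,4): no bracket -> illegal
(3,1): flips 1 -> legal
(3,2): no bracket -> illegal
(3,5): flips 1 -> legal
(4,1): flips 1 -> legal
(4,5): flips 1 -> legal
(4,6): no bracket -> illegal
(5,1): flips 1 -> legal
(5,2): no bracket -> illegal
(5,4): flips 1 -> legal
(5,6): no bracket -> illegal
(5,7): no bracket -> illegal
(6,4): no bracket -> illegal
(6,5): no bracket -> illegal
(6,7): no bracket -> illegal
(7,5): no bracket -> illegal
(7,6): no bracket -> illegal
(7,7): flips 3 -> legal
B mobility = 9
-- W to move --
(1,4): no bracket -> illegal
(2,2): flips 1 -> legal
(2,4): flips 2 -> legal
(2,5): no bracket -> illegal
(3,2): no bracket -> illegal
(3,5): no bracket -> illegal
(4,5): flips 2 -> legal
(5,2): no bracket -> illegal
(5,4): no bracket -> illegal
(6,2): flips 1 -> legal
(6,3): flips 4 -> legal
(6,4): flips 1 -> legal
W mobility = 6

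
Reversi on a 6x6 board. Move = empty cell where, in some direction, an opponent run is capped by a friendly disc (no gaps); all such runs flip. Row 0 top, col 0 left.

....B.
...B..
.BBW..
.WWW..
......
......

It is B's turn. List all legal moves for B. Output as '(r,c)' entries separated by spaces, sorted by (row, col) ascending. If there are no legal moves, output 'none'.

(1,2): no bracket -> illegal
(1,4): no bracket -> illegal
(2,0): no bracket -> illegal
(2,4): flips 1 -> legal
(3,0): no bracket -> illegal
(3,4): no bracket -> illegal
(4,0): flips 1 -> legal
(4,1): flips 1 -> legal
(4,2): flips 1 -> legal
(4,3): flips 3 -> legal
(4,4): flips 1 -> legal

Answer: (2,4) (4,0) (4,1) (4,2) (4,3) (4,4)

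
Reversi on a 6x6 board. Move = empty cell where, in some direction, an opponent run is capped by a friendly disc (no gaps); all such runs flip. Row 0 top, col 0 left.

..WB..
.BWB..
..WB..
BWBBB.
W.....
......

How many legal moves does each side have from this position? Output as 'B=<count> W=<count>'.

Answer: B=3 W=10

Derivation:
-- B to move --
(0,1): flips 2 -> legal
(2,0): no bracket -> illegal
(2,1): flips 2 -> legal
(4,1): no bracket -> illegal
(4,2): no bracket -> illegal
(5,0): flips 1 -> legal
(5,1): no bracket -> illegal
B mobility = 3
-- W to move --
(0,0): flips 1 -> legal
(0,1): no bracket -> illegal
(0,4): flips 2 -> legal
(1,0): flips 1 -> legal
(1,4): flips 1 -> legal
(2,0): flips 2 -> legal
(2,1): no bracket -> illegal
(2,4): flips 2 -> legal
(2,5): no bracket -> illegal
(3,5): flips 3 -> legal
(4,1): no bracket -> illegal
(4,2): flips 1 -> legal
(4,3): no bracket -> illegal
(4,4): flips 1 -> legal
(4,5): flips 2 -> legal
W mobility = 10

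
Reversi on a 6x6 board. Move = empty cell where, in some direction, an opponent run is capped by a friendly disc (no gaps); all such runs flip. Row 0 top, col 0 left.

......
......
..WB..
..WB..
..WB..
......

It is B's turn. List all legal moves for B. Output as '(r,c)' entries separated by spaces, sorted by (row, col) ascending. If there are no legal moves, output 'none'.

(1,1): flips 1 -> legal
(1,2): no bracket -> illegal
(1,3): no bracket -> illegal
(2,1): flips 2 -> legal
(3,1): flips 1 -> legal
(4,1): flips 2 -> legal
(5,1): flips 1 -> legal
(5,2): no bracket -> illegal
(5,3): no bracket -> illegal

Answer: (1,1) (2,1) (3,1) (4,1) (5,1)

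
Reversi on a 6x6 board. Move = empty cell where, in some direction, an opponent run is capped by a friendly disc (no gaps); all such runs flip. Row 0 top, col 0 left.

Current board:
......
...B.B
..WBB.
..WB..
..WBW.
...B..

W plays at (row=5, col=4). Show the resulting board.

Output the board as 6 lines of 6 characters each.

Place W at (5,4); scan 8 dirs for brackets.
Dir NW: opp run (4,3) capped by W -> flip
Dir N: first cell 'W' (not opp) -> no flip
Dir NE: first cell '.' (not opp) -> no flip
Dir W: opp run (5,3), next='.' -> no flip
Dir E: first cell '.' (not opp) -> no flip
Dir SW: edge -> no flip
Dir S: edge -> no flip
Dir SE: edge -> no flip
All flips: (4,3)

Answer: ......
...B.B
..WBB.
..WB..
..WWW.
...BW.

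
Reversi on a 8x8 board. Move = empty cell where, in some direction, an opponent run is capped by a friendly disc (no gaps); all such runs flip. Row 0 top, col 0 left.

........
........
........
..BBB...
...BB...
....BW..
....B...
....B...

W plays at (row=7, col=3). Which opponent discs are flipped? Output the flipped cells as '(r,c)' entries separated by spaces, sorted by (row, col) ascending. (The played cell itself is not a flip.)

Answer: (6,4)

Derivation:
Dir NW: first cell '.' (not opp) -> no flip
Dir N: first cell '.' (not opp) -> no flip
Dir NE: opp run (6,4) capped by W -> flip
Dir W: first cell '.' (not opp) -> no flip
Dir E: opp run (7,4), next='.' -> no flip
Dir SW: edge -> no flip
Dir S: edge -> no flip
Dir SE: edge -> no flip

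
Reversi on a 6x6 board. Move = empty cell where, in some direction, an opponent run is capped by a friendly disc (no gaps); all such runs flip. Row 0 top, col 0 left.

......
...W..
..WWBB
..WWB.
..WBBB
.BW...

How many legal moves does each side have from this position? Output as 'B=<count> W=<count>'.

Answer: B=8 W=6

Derivation:
-- B to move --
(0,2): flips 1 -> legal
(0,3): flips 3 -> legal
(0,4): no bracket -> illegal
(1,1): flips 2 -> legal
(1,2): flips 1 -> legal
(1,4): no bracket -> illegal
(2,1): flips 3 -> legal
(3,1): flips 2 -> legal
(4,1): flips 1 -> legal
(5,3): flips 1 -> legal
B mobility = 8
-- W to move --
(1,4): no bracket -> illegal
(1,5): flips 1 -> legal
(3,5): flips 2 -> legal
(4,0): no bracket -> illegal
(4,1): no bracket -> illegal
(5,0): flips 1 -> legal
(5,3): flips 1 -> legal
(5,4): flips 1 -> legal
(5,5): flips 1 -> legal
W mobility = 6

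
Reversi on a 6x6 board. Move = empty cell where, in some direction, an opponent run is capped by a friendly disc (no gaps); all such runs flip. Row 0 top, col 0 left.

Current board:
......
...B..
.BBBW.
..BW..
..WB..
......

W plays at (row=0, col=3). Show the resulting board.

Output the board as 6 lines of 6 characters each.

Answer: ...W..
...W..
.BBWW.
..BW..
..WB..
......

Derivation:
Place W at (0,3); scan 8 dirs for brackets.
Dir NW: edge -> no flip
Dir N: edge -> no flip
Dir NE: edge -> no flip
Dir W: first cell '.' (not opp) -> no flip
Dir E: first cell '.' (not opp) -> no flip
Dir SW: first cell '.' (not opp) -> no flip
Dir S: opp run (1,3) (2,3) capped by W -> flip
Dir SE: first cell '.' (not opp) -> no flip
All flips: (1,3) (2,3)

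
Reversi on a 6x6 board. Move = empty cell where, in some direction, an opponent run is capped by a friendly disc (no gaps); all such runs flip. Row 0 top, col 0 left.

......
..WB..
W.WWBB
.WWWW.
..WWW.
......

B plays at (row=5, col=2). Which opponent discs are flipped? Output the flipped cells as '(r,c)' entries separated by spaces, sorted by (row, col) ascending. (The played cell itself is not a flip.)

Dir NW: first cell '.' (not opp) -> no flip
Dir N: opp run (4,2) (3,2) (2,2) (1,2), next='.' -> no flip
Dir NE: opp run (4,3) (3,4) capped by B -> flip
Dir W: first cell '.' (not opp) -> no flip
Dir E: first cell '.' (not opp) -> no flip
Dir SW: edge -> no flip
Dir S: edge -> no flip
Dir SE: edge -> no flip

Answer: (3,4) (4,3)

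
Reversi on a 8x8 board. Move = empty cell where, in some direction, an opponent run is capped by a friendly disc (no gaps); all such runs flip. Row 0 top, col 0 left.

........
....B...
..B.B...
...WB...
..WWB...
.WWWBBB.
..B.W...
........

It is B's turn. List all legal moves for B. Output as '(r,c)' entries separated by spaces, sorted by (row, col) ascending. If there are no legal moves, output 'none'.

Answer: (3,2) (4,0) (4,1) (5,0) (6,0) (6,1) (7,3) (7,4)

Derivation:
(2,3): no bracket -> illegal
(3,1): no bracket -> illegal
(3,2): flips 4 -> legal
(4,0): flips 1 -> legal
(4,1): flips 2 -> legal
(5,0): flips 3 -> legal
(6,0): flips 3 -> legal
(6,1): flips 2 -> legal
(6,3): no bracket -> illegal
(6,5): no bracket -> illegal
(7,3): flips 1 -> legal
(7,4): flips 1 -> legal
(7,5): no bracket -> illegal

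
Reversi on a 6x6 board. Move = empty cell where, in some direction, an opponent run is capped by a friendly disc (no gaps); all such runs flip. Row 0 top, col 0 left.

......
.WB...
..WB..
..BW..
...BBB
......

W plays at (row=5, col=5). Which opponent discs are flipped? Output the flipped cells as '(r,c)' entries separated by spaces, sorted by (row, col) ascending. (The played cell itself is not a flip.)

Answer: (4,4)

Derivation:
Dir NW: opp run (4,4) capped by W -> flip
Dir N: opp run (4,5), next='.' -> no flip
Dir NE: edge -> no flip
Dir W: first cell '.' (not opp) -> no flip
Dir E: edge -> no flip
Dir SW: edge -> no flip
Dir S: edge -> no flip
Dir SE: edge -> no flip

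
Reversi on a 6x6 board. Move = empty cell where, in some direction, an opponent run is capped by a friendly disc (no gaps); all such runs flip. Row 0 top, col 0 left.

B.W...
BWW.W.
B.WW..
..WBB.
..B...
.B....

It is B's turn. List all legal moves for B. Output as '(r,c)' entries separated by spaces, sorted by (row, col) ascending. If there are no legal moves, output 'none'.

(0,1): flips 2 -> legal
(0,3): no bracket -> illegal
(0,4): no bracket -> illegal
(0,5): no bracket -> illegal
(1,3): flips 3 -> legal
(1,5): no bracket -> illegal
(2,1): no bracket -> illegal
(2,4): no bracket -> illegal
(2,5): no bracket -> illegal
(3,1): flips 1 -> legal
(4,1): no bracket -> illegal
(4,3): no bracket -> illegal

Answer: (0,1) (1,3) (3,1)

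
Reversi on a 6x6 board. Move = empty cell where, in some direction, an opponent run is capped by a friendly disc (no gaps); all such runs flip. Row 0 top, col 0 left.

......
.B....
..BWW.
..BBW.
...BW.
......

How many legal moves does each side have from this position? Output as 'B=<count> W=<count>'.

Answer: B=7 W=7

Derivation:
-- B to move --
(1,2): no bracket -> illegal
(1,3): flips 1 -> legal
(1,4): flips 1 -> legal
(1,5): flips 1 -> legal
(2,5): flips 3 -> legal
(3,5): flips 1 -> legal
(4,5): flips 1 -> legal
(5,3): no bracket -> illegal
(5,4): no bracket -> illegal
(5,5): flips 1 -> legal
B mobility = 7
-- W to move --
(0,0): flips 3 -> legal
(0,1): no bracket -> illegal
(0,2): no bracket -> illegal
(1,0): no bracket -> illegal
(1,2): no bracket -> illegal
(1,3): no bracket -> illegal
(2,0): no bracket -> illegal
(2,1): flips 1 -> legal
(3,1): flips 2 -> legal
(4,1): flips 1 -> legal
(4,2): flips 2 -> legal
(5,2): flips 1 -> legal
(5,3): flips 2 -> legal
(5,4): no bracket -> illegal
W mobility = 7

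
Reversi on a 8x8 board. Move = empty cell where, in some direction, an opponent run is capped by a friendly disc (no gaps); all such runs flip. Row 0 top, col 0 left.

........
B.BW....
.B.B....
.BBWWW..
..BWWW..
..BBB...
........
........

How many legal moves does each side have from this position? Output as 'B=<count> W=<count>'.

Answer: B=8 W=10

Derivation:
-- B to move --
(0,2): no bracket -> illegal
(0,3): flips 1 -> legal
(0,4): no bracket -> illegal
(1,4): flips 1 -> legal
(2,2): no bracket -> illegal
(2,4): flips 3 -> legal
(2,5): flips 2 -> legal
(2,6): flips 2 -> legal
(3,6): flips 4 -> legal
(4,6): flips 3 -> legal
(5,5): no bracket -> illegal
(5,6): flips 2 -> legal
B mobility = 8
-- W to move --
(0,0): no bracket -> illegal
(0,1): flips 2 -> legal
(0,2): no bracket -> illegal
(0,3): no bracket -> illegal
(1,1): flips 1 -> legal
(1,4): no bracket -> illegal
(2,0): no bracket -> illegal
(2,2): no bracket -> illegal
(2,4): no bracket -> illegal
(3,0): flips 2 -> legal
(4,0): no bracket -> illegal
(4,1): flips 1 -> legal
(5,1): flips 1 -> legal
(5,5): no bracket -> illegal
(6,1): flips 1 -> legal
(6,2): flips 1 -> legal
(6,3): flips 2 -> legal
(6,4): flips 1 -> legal
(6,5): flips 1 -> legal
W mobility = 10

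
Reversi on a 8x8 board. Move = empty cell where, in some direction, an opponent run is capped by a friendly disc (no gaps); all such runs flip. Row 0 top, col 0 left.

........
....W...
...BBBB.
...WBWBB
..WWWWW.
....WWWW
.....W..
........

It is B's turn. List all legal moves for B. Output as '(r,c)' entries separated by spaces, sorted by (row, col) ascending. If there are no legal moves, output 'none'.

Answer: (0,3) (0,4) (0,5) (3,2) (5,1) (5,2) (5,3) (6,3) (6,4) (6,6) (6,7) (7,5)

Derivation:
(0,3): flips 1 -> legal
(0,4): flips 1 -> legal
(0,5): flips 1 -> legal
(1,3): no bracket -> illegal
(1,5): no bracket -> illegal
(2,2): no bracket -> illegal
(3,1): no bracket -> illegal
(3,2): flips 1 -> legal
(4,1): no bracket -> illegal
(4,7): no bracket -> illegal
(5,1): flips 2 -> legal
(5,2): flips 1 -> legal
(5,3): flips 4 -> legal
(6,3): flips 2 -> legal
(6,4): flips 4 -> legal
(6,6): flips 2 -> legal
(6,7): flips 2 -> legal
(7,4): no bracket -> illegal
(7,5): flips 4 -> legal
(7,6): no bracket -> illegal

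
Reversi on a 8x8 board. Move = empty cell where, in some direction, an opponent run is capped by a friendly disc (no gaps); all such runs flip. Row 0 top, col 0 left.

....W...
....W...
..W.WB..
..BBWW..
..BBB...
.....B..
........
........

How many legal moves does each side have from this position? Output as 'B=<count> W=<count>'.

Answer: B=8 W=10

Derivation:
-- B to move --
(0,3): flips 1 -> legal
(0,5): no bracket -> illegal
(1,1): flips 1 -> legal
(1,2): flips 1 -> legal
(1,3): no bracket -> illegal
(1,5): flips 1 -> legal
(2,1): no bracket -> illegal
(2,3): flips 1 -> legal
(2,6): flips 1 -> legal
(3,1): no bracket -> illegal
(3,6): flips 2 -> legal
(4,5): flips 1 -> legal
(4,6): no bracket -> illegal
B mobility = 8
-- W to move --
(1,5): flips 1 -> legal
(1,6): flips 1 -> legal
(2,1): no bracket -> illegal
(2,3): no bracket -> illegal
(2,6): flips 1 -> legal
(3,1): flips 2 -> legal
(3,6): flips 1 -> legal
(4,1): no bracket -> illegal
(4,5): no bracket -> illegal
(4,6): no bracket -> illegal
(5,1): flips 2 -> legal
(5,2): flips 3 -> legal
(5,3): flips 1 -> legal
(5,4): flips 1 -> legal
(5,6): no bracket -> illegal
(6,4): no bracket -> illegal
(6,5): no bracket -> illegal
(6,6): flips 3 -> legal
W mobility = 10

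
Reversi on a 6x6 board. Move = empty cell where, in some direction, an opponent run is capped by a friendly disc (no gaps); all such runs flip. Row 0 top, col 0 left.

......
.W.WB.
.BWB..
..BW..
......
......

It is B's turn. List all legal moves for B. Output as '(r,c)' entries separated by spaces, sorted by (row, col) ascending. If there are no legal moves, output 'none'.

Answer: (0,1) (0,3) (1,2) (3,4) (4,3)

Derivation:
(0,0): no bracket -> illegal
(0,1): flips 1 -> legal
(0,2): no bracket -> illegal
(0,3): flips 1 -> legal
(0,4): no bracket -> illegal
(1,0): no bracket -> illegal
(1,2): flips 2 -> legal
(2,0): no bracket -> illegal
(2,4): no bracket -> illegal
(3,1): no bracket -> illegal
(3,4): flips 1 -> legal
(4,2): no bracket -> illegal
(4,3): flips 1 -> legal
(4,4): no bracket -> illegal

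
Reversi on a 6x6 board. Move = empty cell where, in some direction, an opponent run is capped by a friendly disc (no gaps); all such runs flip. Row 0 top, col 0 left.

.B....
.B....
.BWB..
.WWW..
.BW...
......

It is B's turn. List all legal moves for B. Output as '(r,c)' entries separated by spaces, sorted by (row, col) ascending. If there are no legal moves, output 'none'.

(1,2): no bracket -> illegal
(1,3): no bracket -> illegal
(2,0): no bracket -> illegal
(2,4): no bracket -> illegal
(3,0): no bracket -> illegal
(3,4): no bracket -> illegal
(4,0): no bracket -> illegal
(4,3): flips 3 -> legal
(4,4): flips 2 -> legal
(5,1): no bracket -> illegal
(5,2): no bracket -> illegal
(5,3): no bracket -> illegal

Answer: (4,3) (4,4)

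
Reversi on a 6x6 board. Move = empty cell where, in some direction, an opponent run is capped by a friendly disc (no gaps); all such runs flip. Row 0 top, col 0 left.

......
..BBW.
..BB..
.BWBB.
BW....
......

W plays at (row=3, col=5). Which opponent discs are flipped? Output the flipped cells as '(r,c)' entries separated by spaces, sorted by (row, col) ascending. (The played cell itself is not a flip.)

Dir NW: first cell '.' (not opp) -> no flip
Dir N: first cell '.' (not opp) -> no flip
Dir NE: edge -> no flip
Dir W: opp run (3,4) (3,3) capped by W -> flip
Dir E: edge -> no flip
Dir SW: first cell '.' (not opp) -> no flip
Dir S: first cell '.' (not opp) -> no flip
Dir SE: edge -> no flip

Answer: (3,3) (3,4)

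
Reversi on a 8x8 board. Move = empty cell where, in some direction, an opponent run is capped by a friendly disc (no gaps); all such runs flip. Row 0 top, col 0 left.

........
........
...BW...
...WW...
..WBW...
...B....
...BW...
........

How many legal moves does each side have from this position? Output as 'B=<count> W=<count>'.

-- B to move --
(1,3): no bracket -> illegal
(1,4): no bracket -> illegal
(1,5): no bracket -> illegal
(2,2): no bracket -> illegal
(2,5): flips 2 -> legal
(3,1): flips 1 -> legal
(3,2): no bracket -> illegal
(3,5): flips 1 -> legal
(4,1): flips 1 -> legal
(4,5): flips 2 -> legal
(5,1): no bracket -> illegal
(5,2): no bracket -> illegal
(5,4): no bracket -> illegal
(5,5): no bracket -> illegal
(6,5): flips 1 -> legal
(7,3): no bracket -> illegal
(7,4): no bracket -> illegal
(7,5): flips 1 -> legal
B mobility = 7
-- W to move --
(1,2): flips 1 -> legal
(1,3): flips 1 -> legal
(1,4): no bracket -> illegal
(2,2): flips 1 -> legal
(3,2): no bracket -> illegal
(5,2): flips 1 -> legal
(5,4): no bracket -> illegal
(6,2): flips 2 -> legal
(7,2): no bracket -> illegal
(7,3): flips 3 -> legal
(7,4): no bracket -> illegal
W mobility = 6

Answer: B=7 W=6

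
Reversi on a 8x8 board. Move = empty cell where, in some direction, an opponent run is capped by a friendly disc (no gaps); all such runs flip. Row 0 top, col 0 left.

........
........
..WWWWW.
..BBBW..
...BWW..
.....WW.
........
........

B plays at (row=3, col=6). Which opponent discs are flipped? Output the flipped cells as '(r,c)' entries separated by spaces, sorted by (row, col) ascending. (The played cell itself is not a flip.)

Dir NW: opp run (2,5), next='.' -> no flip
Dir N: opp run (2,6), next='.' -> no flip
Dir NE: first cell '.' (not opp) -> no flip
Dir W: opp run (3,5) capped by B -> flip
Dir E: first cell '.' (not opp) -> no flip
Dir SW: opp run (4,5), next='.' -> no flip
Dir S: first cell '.' (not opp) -> no flip
Dir SE: first cell '.' (not opp) -> no flip

Answer: (3,5)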